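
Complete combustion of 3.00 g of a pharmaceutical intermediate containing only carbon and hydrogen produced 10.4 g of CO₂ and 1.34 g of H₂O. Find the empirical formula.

C8H5

mol C = 10.4 g CO₂ ÷ 44.009 g/mol = 0.2363 mol
mol H = 2 × 1.34 g H₂O ÷ 18.015 g/mol = 0.1488 mol
Divide by the smallest (0.1488 mol): C 1.589, H 1.000
Multiplying each by 5 gives whole numbers: C 7.94, H 5.00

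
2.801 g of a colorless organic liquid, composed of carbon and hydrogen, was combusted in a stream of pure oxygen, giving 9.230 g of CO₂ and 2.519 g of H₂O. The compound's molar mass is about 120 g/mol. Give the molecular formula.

mol C = 9.230 g CO₂ ÷ 44.009 g/mol = 0.20973 mol
mol H = 2 × 2.519 g H₂O ÷ 18.015 g/mol = 0.27966 mol
Divide by the smallest (0.20973 mol): C 1.000, H 1.333
Multiplying each by 3 gives whole numbers: C 3.00, H 4.00
Empirical formula: C3H4
Empirical-formula mass = 40.06 g/mol; 120 ÷ 40.06 ≈ 3, so the molecular formula is C9H12.

C9H12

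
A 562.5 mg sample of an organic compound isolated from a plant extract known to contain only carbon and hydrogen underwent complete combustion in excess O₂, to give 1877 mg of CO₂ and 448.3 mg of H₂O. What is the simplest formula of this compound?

mol C = 1.877 g CO₂ ÷ 44.009 g/mol = 0.042650 mol
mol H = 2 × 0.4483 g H₂O ÷ 18.015 g/mol = 0.049770 mol
Divide by the smallest (0.042650 mol): C 1.000, H 1.167
Multiplying each by 6 gives whole numbers: C 6.00, H 7.00

C6H7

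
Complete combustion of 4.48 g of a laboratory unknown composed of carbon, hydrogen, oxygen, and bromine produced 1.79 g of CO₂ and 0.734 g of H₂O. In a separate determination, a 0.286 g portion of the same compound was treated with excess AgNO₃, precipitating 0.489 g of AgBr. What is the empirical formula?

mol C = 1.79 g CO₂ ÷ 44.009 g/mol = 0.04067 mol
mol H = 2 × 0.734 g H₂O ÷ 18.015 g/mol = 0.08149 mol
From the AgBr data: mol Br per gram of compound = (0.489 ÷ 187.772) ÷ 0.286 = 0.009106 mol/g, so in the 4.48 g combustion sample mol Br = 0.04079 mol
mass O = 4.48 − (0.4885 + 0.08214 + 3.260) = 0.6498 g → mol O = 0.6498 ÷ 15.999 = 0.04061 mol
Divide by the smallest (0.04061 mol): C 1.001, H 2.006, Br 1.004, O 1.000

CH2BrO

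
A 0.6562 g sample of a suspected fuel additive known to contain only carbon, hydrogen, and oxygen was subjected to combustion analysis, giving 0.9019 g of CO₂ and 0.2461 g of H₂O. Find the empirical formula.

C6H8O7

mol C = 0.9019 g CO₂ ÷ 44.009 g/mol = 0.020494 mol
mol H = 2 × 0.2461 g H₂O ÷ 18.015 g/mol = 0.027322 mol
mass O = 0.6562 − (0.24615 + 0.027540) = 0.38251 g → mol O = 0.38251 ÷ 15.999 = 0.023908 mol
Divide by the smallest (0.020494 mol): C 1.000, H 1.333, O 1.167
Multiplying each by 6 gives whole numbers: C 6.00, H 8.00, O 7.00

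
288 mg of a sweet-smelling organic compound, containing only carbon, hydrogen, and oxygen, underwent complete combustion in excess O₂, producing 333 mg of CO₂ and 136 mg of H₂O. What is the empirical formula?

mol C = 0.333 g CO₂ ÷ 44.009 g/mol = 0.007567 mol
mol H = 2 × 0.136 g H₂O ÷ 18.015 g/mol = 0.01510 mol
mass O = 0.288 − (0.09088 + 0.01522) = 0.1819 g → mol O = 0.1819 ÷ 15.999 = 0.01137 mol
Divide by the smallest (0.007567 mol): C 1.000, H 1.995, O 1.503
Multiplying each by 2 gives whole numbers: C 2.00, H 3.99, O 3.01

C2H4O3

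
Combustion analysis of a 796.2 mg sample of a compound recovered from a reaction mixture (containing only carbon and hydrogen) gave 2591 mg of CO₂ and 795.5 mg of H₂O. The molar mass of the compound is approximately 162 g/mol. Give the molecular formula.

C12H18

mol C = 2.591 g CO₂ ÷ 44.009 g/mol = 0.058874 mol
mol H = 2 × 0.7955 g H₂O ÷ 18.015 g/mol = 0.088315 mol
Divide by the smallest (0.058874 mol): C 1.000, H 1.500
Multiplying each by 2 gives whole numbers: C 2.00, H 3.00
Empirical formula: C2H3
Empirical-formula mass = 27.05 g/mol; 162 ÷ 27.05 ≈ 6, so the molecular formula is C12H18.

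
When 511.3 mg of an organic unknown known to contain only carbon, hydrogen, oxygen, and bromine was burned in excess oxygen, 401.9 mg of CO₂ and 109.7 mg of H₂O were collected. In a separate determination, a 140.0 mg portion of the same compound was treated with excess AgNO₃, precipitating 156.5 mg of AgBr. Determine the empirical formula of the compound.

C3H4BrO3

mol C = 0.4019 g CO₂ ÷ 44.009 g/mol = 0.0091322 mol
mol H = 2 × 0.1097 g H₂O ÷ 18.015 g/mol = 0.012179 mol
From the AgBr data: mol Br per gram of compound = (0.1565 ÷ 187.772) ÷ 0.1400 = 0.0059533 mol/g, so in the 0.5113 g combustion sample mol Br = 0.0030439 mol
mass O = 0.5113 − (0.10969 + 0.012276 + 0.24322) = 0.14612 g → mol O = 0.14612 ÷ 15.999 = 0.0091328 mol
Divide by the smallest (0.0030439 mol): C 3.000, H 4.001, Br 1.000, O 3.000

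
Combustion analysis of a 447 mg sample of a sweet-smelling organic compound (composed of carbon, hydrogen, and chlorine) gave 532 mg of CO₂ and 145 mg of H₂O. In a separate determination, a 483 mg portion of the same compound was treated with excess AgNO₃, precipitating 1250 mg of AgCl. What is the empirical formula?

mol C = 0.532 g CO₂ ÷ 44.009 g/mol = 0.01209 mol
mol H = 2 × 0.145 g H₂O ÷ 18.015 g/mol = 0.01610 mol
From the AgCl data: mol Cl per gram of compound = (1.25 ÷ 143.318) ÷ 0.483 = 0.01806 mol/g, so in the 0.447 g combustion sample mol Cl = 0.008072 mol
Divide by the smallest (0.008072 mol): C 1.498, H 1.994, Cl 1.000
Multiplying each by 2 gives whole numbers: C 3.00, H 3.99, Cl 2.00

C3H4Cl2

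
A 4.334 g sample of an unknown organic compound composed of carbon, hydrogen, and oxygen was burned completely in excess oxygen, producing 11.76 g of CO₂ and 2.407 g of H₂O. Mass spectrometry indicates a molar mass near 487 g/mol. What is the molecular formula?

mol C = 11.76 g CO₂ ÷ 44.009 g/mol = 0.26722 mol
mol H = 2 × 2.407 g H₂O ÷ 18.015 g/mol = 0.26722 mol
mass O = 4.334 − (3.2096 + 0.26936) = 0.85508 g → mol O = 0.85508 ÷ 15.999 = 0.053446 mol
Divide by the smallest (0.053446 mol): C 5.000, H 5.000, O 1.000
Empirical formula: C5H5O
Empirical-formula mass = 81.09 g/mol; 487 ÷ 81.09 ≈ 6, so the molecular formula is C30H30O6.

C30H30O6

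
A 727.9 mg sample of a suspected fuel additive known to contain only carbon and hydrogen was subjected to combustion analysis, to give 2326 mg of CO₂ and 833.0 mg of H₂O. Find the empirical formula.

mol C = 2.326 g CO₂ ÷ 44.009 g/mol = 0.052853 mol
mol H = 2 × 0.8330 g H₂O ÷ 18.015 g/mol = 0.092478 mol
Divide by the smallest (0.052853 mol): C 1.000, H 1.750
Multiplying each by 4 gives whole numbers: C 4.00, H 7.00

C4H7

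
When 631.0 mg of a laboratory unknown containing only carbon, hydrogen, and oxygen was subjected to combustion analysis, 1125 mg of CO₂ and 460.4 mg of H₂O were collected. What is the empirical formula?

C3H6O2

mol C = 1.125 g CO₂ ÷ 44.009 g/mol = 0.025563 mol
mol H = 2 × 0.4604 g H₂O ÷ 18.015 g/mol = 0.051113 mol
mass O = 0.6310 − (0.30704 + 0.051522) = 0.27244 g → mol O = 0.27244 ÷ 15.999 = 0.017029 mol
Divide by the smallest (0.017029 mol): C 1.501, H 3.002, O 1.000
Multiplying each by 2 gives whole numbers: C 3.00, H 6.00, O 2.00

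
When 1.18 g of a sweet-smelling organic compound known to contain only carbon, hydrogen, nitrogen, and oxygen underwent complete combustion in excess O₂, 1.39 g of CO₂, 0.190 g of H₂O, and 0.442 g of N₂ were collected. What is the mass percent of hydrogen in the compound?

1.8%

mol C = 1.39 g CO₂ ÷ 44.009 g/mol = 0.03158 mol
mol H = 2 × 0.190 g H₂O ÷ 18.015 g/mol = 0.02109 mol
mol N = 2 × 0.442 g N₂ ÷ 28.014 g/mol = 0.03156 mol
mass O = 1.18 − (0.3794 + 0.02126 + 0.4420) = 0.3374 g → mol O = 0.3374 ÷ 15.999 = 0.02109 mol
mass % H = 0.02126 g ÷ 1.18 g × 100%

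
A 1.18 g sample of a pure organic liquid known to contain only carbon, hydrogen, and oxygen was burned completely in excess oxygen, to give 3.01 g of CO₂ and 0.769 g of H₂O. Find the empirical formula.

mol C = 3.01 g CO₂ ÷ 44.009 g/mol = 0.06840 mol
mol H = 2 × 0.769 g H₂O ÷ 18.015 g/mol = 0.08537 mol
mass O = 1.18 − (0.8215 + 0.08606) = 0.2725 g → mol O = 0.2725 ÷ 15.999 = 0.01703 mol
Divide by the smallest (0.01703 mol): C 4.016, H 5.013, O 1.000

C4H5O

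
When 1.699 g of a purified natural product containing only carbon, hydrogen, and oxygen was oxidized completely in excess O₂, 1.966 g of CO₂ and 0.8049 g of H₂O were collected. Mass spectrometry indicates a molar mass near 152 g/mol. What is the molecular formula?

C4H8O6

mol C = 1.966 g CO₂ ÷ 44.009 g/mol = 0.044673 mol
mol H = 2 × 0.8049 g H₂O ÷ 18.015 g/mol = 0.089359 mol
mass O = 1.699 − (0.53656 + 0.090074) = 1.0724 g → mol O = 1.0724 ÷ 15.999 = 0.067027 mol
Divide by the smallest (0.044673 mol): C 1.000, H 2.000, O 1.500
Multiplying each by 2 gives whole numbers: C 2.00, H 4.00, O 3.00
Empirical formula: C2H4O3
Empirical-formula mass = 76.05 g/mol; 152 ÷ 76.05 ≈ 2, so the molecular formula is C4H8O6.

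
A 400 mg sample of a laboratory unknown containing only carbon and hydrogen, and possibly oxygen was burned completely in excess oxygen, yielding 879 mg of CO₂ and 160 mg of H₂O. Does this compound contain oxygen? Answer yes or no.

mol C = 0.879 g CO₂ ÷ 44.009 g/mol = 0.01997 mol
mol H = 2 × 0.160 g H₂O ÷ 18.015 g/mol = 0.01776 mol
C and H account for only 0.2578 g of the 0.400 g sample; the remaining 0.1422 g must be oxygen.

yes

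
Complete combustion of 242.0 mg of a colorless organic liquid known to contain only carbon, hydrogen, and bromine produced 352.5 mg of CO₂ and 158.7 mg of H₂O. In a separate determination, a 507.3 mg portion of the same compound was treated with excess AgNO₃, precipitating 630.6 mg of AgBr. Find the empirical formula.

mol C = 0.3525 g CO₂ ÷ 44.009 g/mol = 0.0080097 mol
mol H = 2 × 0.1587 g H₂O ÷ 18.015 g/mol = 0.017619 mol
From the AgBr data: mol Br per gram of compound = (0.6306 ÷ 187.772) ÷ 0.5073 = 0.0066200 mol/g, so in the 0.2420 g combustion sample mol Br = 0.0016020 mol
Divide by the smallest (0.0016020 mol): C 5.000, H 10.998, Br 1.000

C5H11Br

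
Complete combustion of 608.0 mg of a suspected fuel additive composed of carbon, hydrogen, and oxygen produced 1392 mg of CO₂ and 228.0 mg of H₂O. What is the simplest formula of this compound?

mol C = 1.392 g CO₂ ÷ 44.009 g/mol = 0.031630 mol
mol H = 2 × 0.2280 g H₂O ÷ 18.015 g/mol = 0.025312 mol
mass O = 0.6080 − (0.37991 + 0.025515) = 0.20258 g → mol O = 0.20258 ÷ 15.999 = 0.012662 mol
Divide by the smallest (0.012662 mol): C 2.498, H 1.999, O 1.000
Multiplying each by 2 gives whole numbers: C 5.00, H 4.00, O 2.00

C5H4O2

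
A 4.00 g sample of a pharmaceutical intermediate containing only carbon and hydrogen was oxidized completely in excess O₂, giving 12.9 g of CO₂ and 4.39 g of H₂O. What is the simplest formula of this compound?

C3H5

mol C = 12.9 g CO₂ ÷ 44.009 g/mol = 0.2931 mol
mol H = 2 × 4.39 g H₂O ÷ 18.015 g/mol = 0.4874 mol
Divide by the smallest (0.2931 mol): C 1.000, H 1.663
Multiplying each by 3 gives whole numbers: C 3.00, H 4.99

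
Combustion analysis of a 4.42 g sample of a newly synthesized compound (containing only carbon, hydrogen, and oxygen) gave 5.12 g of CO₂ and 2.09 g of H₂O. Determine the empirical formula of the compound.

C2H4O3

mol C = 5.12 g CO₂ ÷ 44.009 g/mol = 0.1163 mol
mol H = 2 × 2.09 g H₂O ÷ 18.015 g/mol = 0.2320 mol
mass O = 4.42 − (1.397 + 0.2339) = 2.789 g → mol O = 2.789 ÷ 15.999 = 0.1743 mol
Divide by the smallest (0.1163 mol): C 1.000, H 1.994, O 1.498
Multiplying each by 2 gives whole numbers: C 2.00, H 3.99, O 3.00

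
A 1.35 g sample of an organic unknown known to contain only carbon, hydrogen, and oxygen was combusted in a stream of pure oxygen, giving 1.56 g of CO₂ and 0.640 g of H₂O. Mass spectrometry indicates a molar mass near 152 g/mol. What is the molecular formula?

C4H8O6

mol C = 1.56 g CO₂ ÷ 44.009 g/mol = 0.03545 mol
mol H = 2 × 0.640 g H₂O ÷ 18.015 g/mol = 0.07105 mol
mass O = 1.35 − (0.4258 + 0.07162) = 0.8526 g → mol O = 0.8526 ÷ 15.999 = 0.05329 mol
Divide by the smallest (0.03545 mol): C 1.000, H 2.004, O 1.503
Multiplying each by 2 gives whole numbers: C 2.00, H 4.01, O 3.01
Empirical formula: C2H4O3
Empirical-formula mass = 76.05 g/mol; 152 ÷ 76.05 ≈ 2, so the molecular formula is C4H8O6.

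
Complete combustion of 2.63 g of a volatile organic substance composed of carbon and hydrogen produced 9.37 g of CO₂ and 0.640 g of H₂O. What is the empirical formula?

mol C = 9.37 g CO₂ ÷ 44.009 g/mol = 0.2129 mol
mol H = 2 × 0.640 g H₂O ÷ 18.015 g/mol = 0.07105 mol
Divide by the smallest (0.07105 mol): C 2.997, H 1.000

C3H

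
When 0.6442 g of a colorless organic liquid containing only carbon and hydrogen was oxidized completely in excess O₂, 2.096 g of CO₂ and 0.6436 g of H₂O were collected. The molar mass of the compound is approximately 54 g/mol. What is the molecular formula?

C4H6

mol C = 2.096 g CO₂ ÷ 44.009 g/mol = 0.047627 mol
mol H = 2 × 0.6436 g H₂O ÷ 18.015 g/mol = 0.071452 mol
Divide by the smallest (0.047627 mol): C 1.000, H 1.500
Multiplying each by 2 gives whole numbers: C 2.00, H 3.00
Empirical formula: C2H3
Empirical-formula mass = 27.05 g/mol; 54 ÷ 27.05 ≈ 2, so the molecular formula is C4H6.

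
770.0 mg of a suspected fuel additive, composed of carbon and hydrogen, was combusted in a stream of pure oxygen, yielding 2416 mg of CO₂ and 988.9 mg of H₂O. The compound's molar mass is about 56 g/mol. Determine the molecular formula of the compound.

mol C = 2.416 g CO₂ ÷ 44.009 g/mol = 0.054898 mol
mol H = 2 × 0.9889 g H₂O ÷ 18.015 g/mol = 0.10979 mol
Divide by the smallest (0.054898 mol): C 1.000, H 2.000
Empirical formula: CH2
Empirical-formula mass = 14.03 g/mol; 56 ÷ 14.03 ≈ 4, so the molecular formula is C4H8.

C4H8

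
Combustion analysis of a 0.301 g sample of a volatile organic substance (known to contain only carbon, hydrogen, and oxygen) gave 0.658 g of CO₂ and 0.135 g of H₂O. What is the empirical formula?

mol C = 0.658 g CO₂ ÷ 44.009 g/mol = 0.01495 mol
mol H = 2 × 0.135 g H₂O ÷ 18.015 g/mol = 0.01499 mol
mass O = 0.301 − (0.1796 + 0.01511) = 0.1063 g → mol O = 0.1063 ÷ 15.999 = 0.006645 mol
Divide by the smallest (0.006645 mol): C 2.250, H 2.256, O 1.000
Multiplying each by 4 gives whole numbers: C 9.00, H 9.02, O 4.00

C9H9O4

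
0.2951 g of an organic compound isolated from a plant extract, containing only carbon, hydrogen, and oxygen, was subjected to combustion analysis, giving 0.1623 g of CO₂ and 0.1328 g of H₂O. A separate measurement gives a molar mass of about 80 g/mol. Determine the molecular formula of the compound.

CH4O4

mol C = 0.1623 g CO₂ ÷ 44.009 g/mol = 0.0036879 mol
mol H = 2 × 0.1328 g H₂O ÷ 18.015 g/mol = 0.014743 mol
mass O = 0.2951 − (0.044295 + 0.014861) = 0.23594 g → mol O = 0.23594 ÷ 15.999 = 0.014747 mol
Divide by the smallest (0.0036879 mol): C 1.000, H 3.998, O 3.999
Empirical formula: CH4O4
Empirical-formula mass = 80.04 g/mol; 80 ÷ 80.04 ≈ 1, so the molecular formula is CH4O4.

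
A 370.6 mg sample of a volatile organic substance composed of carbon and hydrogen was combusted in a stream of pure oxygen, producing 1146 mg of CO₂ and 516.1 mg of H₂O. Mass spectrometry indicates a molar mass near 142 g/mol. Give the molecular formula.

C10H22

mol C = 1.146 g CO₂ ÷ 44.009 g/mol = 0.026040 mol
mol H = 2 × 0.5161 g H₂O ÷ 18.015 g/mol = 0.057297 mol
Divide by the smallest (0.026040 mol): C 1.000, H 2.200
Multiplying each by 5 gives whole numbers: C 5.00, H 11.00
Empirical formula: C5H11
Empirical-formula mass = 71.14 g/mol; 142 ÷ 71.14 ≈ 2, so the molecular formula is C10H22.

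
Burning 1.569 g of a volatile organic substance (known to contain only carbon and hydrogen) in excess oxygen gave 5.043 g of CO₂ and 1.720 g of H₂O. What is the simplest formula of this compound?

mol C = 5.043 g CO₂ ÷ 44.009 g/mol = 0.11459 mol
mol H = 2 × 1.720 g H₂O ÷ 18.015 g/mol = 0.19095 mol
Divide by the smallest (0.11459 mol): C 1.000, H 1.666
Multiplying each by 3 gives whole numbers: C 3.00, H 5.00

C3H5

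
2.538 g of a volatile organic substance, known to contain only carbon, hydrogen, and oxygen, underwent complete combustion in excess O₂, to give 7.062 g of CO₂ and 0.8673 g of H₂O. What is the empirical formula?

mol C = 7.062 g CO₂ ÷ 44.009 g/mol = 0.16047 mol
mol H = 2 × 0.8673 g H₂O ÷ 18.015 g/mol = 0.096286 mol
mass O = 2.538 − (1.9274 + 0.097057) = 0.51357 g → mol O = 0.51357 ÷ 15.999 = 0.032100 mol
Divide by the smallest (0.032100 mol): C 4.999, H 3.000, O 1.000

C5H3O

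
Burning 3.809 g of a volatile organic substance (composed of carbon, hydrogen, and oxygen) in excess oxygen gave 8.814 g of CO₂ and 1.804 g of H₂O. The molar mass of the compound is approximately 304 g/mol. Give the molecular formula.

mol C = 8.814 g CO₂ ÷ 44.009 g/mol = 0.20028 mol
mol H = 2 × 1.804 g H₂O ÷ 18.015 g/mol = 0.20028 mol
mass O = 3.809 − (2.4055 + 0.20188) = 1.2016 g → mol O = 1.2016 ÷ 15.999 = 0.075104 mol
Divide by the smallest (0.075104 mol): C 2.667, H 2.667, O 1.000
Multiplying each by 3 gives whole numbers: C 8.00, H 8.00, O 3.00
Empirical formula: C8H8O3
Empirical-formula mass = 152.15 g/mol; 304 ÷ 152.15 ≈ 2, so the molecular formula is C16H16O6.

C16H16O6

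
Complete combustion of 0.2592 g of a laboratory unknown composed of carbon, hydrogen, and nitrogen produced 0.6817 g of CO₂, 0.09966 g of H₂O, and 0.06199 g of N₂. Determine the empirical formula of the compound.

C7H5N2

mol C = 0.6817 g CO₂ ÷ 44.009 g/mol = 0.015490 mol
mol H = 2 × 0.09966 g H₂O ÷ 18.015 g/mol = 0.011064 mol
mol N = 2 × 0.06199 g N₂ ÷ 28.014 g/mol = 0.0044256 mol
Divide by the smallest (0.0044256 mol): C 3.500, H 2.500, N 1.000
Multiplying each by 2 gives whole numbers: C 7.00, H 5.00, N 2.00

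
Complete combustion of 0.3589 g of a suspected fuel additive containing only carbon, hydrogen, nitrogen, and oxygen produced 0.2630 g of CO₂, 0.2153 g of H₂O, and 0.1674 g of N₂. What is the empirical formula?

CH4N2O

mol C = 0.2630 g CO₂ ÷ 44.009 g/mol = 0.0059761 mol
mol H = 2 × 0.2153 g H₂O ÷ 18.015 g/mol = 0.023902 mol
mol N = 2 × 0.1674 g N₂ ÷ 28.014 g/mol = 0.011951 mol
mass O = 0.3589 − (0.071778 + 0.024094 + 0.16740) = 0.095628 g → mol O = 0.095628 ÷ 15.999 = 0.0059771 mol
Divide by the smallest (0.0059761 mol): C 1.000, H 4.000, N 2.000, O 1.000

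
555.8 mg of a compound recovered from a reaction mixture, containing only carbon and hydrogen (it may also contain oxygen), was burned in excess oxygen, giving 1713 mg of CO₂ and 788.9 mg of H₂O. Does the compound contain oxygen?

mol C = 1.713 g CO₂ ÷ 44.009 g/mol = 0.038924 mol
mol H = 2 × 0.7889 g H₂O ÷ 18.015 g/mol = 0.087583 mol
C and H together account for 0.55580 g — essentially the entire 0.5558 g sample — so the compound contains no oxygen.

no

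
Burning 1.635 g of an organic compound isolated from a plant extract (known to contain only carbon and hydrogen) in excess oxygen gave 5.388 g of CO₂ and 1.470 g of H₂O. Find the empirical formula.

C3H4

mol C = 5.388 g CO₂ ÷ 44.009 g/mol = 0.12243 mol
mol H = 2 × 1.470 g H₂O ÷ 18.015 g/mol = 0.16320 mol
Divide by the smallest (0.12243 mol): C 1.000, H 1.333
Multiplying each by 3 gives whole numbers: C 3.00, H 4.00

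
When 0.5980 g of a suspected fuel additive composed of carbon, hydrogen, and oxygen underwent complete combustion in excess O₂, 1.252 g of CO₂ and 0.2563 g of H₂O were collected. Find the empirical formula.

C2H2O

mol C = 1.252 g CO₂ ÷ 44.009 g/mol = 0.028449 mol
mol H = 2 × 0.2563 g H₂O ÷ 18.015 g/mol = 0.028454 mol
mass O = 0.5980 − (0.34170 + 0.028682) = 0.22762 g → mol O = 0.22762 ÷ 15.999 = 0.014227 mol
Divide by the smallest (0.014227 mol): C 2.000, H 2.000, O 1.000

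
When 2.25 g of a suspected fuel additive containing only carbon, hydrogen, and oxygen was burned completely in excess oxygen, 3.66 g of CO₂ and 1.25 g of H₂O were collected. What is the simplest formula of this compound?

C6H10O5

mol C = 3.66 g CO₂ ÷ 44.009 g/mol = 0.08316 mol
mol H = 2 × 1.25 g H₂O ÷ 18.015 g/mol = 0.1388 mol
mass O = 2.25 − (0.9989 + 0.1399) = 1.111 g → mol O = 1.111 ÷ 15.999 = 0.06946 mol
Divide by the smallest (0.06946 mol): C 1.197, H 1.998, O 1.000
Multiplying each by 5 gives whole numbers: C 5.99, H 9.99, O 5.00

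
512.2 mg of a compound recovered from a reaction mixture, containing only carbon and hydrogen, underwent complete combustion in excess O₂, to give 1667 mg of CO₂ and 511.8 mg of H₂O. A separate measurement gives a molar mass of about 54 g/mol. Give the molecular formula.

C4H6

mol C = 1.667 g CO₂ ÷ 44.009 g/mol = 0.037879 mol
mol H = 2 × 0.5118 g H₂O ÷ 18.015 g/mol = 0.056819 mol
Divide by the smallest (0.037879 mol): C 1.000, H 1.500
Multiplying each by 2 gives whole numbers: C 2.00, H 3.00
Empirical formula: C2H3
Empirical-formula mass = 27.05 g/mol; 54 ÷ 27.05 ≈ 2, so the molecular formula is C4H6.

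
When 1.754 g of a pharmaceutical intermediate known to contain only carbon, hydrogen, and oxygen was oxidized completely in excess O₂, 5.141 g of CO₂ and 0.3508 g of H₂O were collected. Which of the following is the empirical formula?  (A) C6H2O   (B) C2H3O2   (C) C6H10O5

mol C = 5.141 g CO₂ ÷ 44.009 g/mol = 0.11682 mol
mol H = 2 × 0.3508 g H₂O ÷ 18.015 g/mol = 0.038945 mol
mass O = 1.754 − (1.4031 + 0.039257) = 0.31165 g → mol O = 0.31165 ÷ 15.999 = 0.019480 mol
Divide by the smallest (0.019480 mol): C 5.997, H 1.999, O 1.000

(A) C6H2O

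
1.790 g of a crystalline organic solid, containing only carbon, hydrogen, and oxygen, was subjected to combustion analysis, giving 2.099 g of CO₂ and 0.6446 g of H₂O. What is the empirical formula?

C2H3O3

mol C = 2.099 g CO₂ ÷ 44.009 g/mol = 0.047695 mol
mol H = 2 × 0.6446 g H₂O ÷ 18.015 g/mol = 0.071563 mol
mass O = 1.790 − (0.57286 + 0.072135) = 1.1450 g → mol O = 1.1450 ÷ 15.999 = 0.071567 mol
Divide by the smallest (0.047695 mol): C 1.000, H 1.500, O 1.501
Multiplying each by 2 gives whole numbers: C 2.00, H 3.00, O 3.00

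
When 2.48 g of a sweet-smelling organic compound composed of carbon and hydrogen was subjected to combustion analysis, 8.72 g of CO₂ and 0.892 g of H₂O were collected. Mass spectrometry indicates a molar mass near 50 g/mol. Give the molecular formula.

mol C = 8.72 g CO₂ ÷ 44.009 g/mol = 0.1981 mol
mol H = 2 × 0.892 g H₂O ÷ 18.015 g/mol = 0.09903 mol
Divide by the smallest (0.09903 mol): C 2.001, H 1.000
Empirical formula: C2H
Empirical-formula mass = 25.03 g/mol; 50 ÷ 25.03 ≈ 2, so the molecular formula is C4H2.

C4H2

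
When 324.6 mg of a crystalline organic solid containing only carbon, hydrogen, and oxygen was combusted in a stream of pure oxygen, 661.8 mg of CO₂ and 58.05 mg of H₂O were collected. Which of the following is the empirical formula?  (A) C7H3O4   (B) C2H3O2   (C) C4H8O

(A) C7H3O4

mol C = 0.6618 g CO₂ ÷ 44.009 g/mol = 0.015038 mol
mol H = 2 × 0.05805 g H₂O ÷ 18.015 g/mol = 0.0064446 mol
mass O = 0.3246 − (0.18062 + 0.0064962) = 0.13748 g → mol O = 0.13748 ÷ 15.999 = 0.0085933 mol
Divide by the smallest (0.0064446 mol): C 2.333, H 1.000, O 1.333
Multiplying each by 3 gives whole numbers: C 7.00, H 3.00, O 4.00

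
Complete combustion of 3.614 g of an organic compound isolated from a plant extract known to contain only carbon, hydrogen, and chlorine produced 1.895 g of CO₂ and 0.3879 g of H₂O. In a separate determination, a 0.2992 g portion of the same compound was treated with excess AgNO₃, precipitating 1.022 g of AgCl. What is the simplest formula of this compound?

mol C = 1.895 g CO₂ ÷ 44.009 g/mol = 0.043059 mol
mol H = 2 × 0.3879 g H₂O ÷ 18.015 g/mol = 0.043064 mol
From the AgCl data: mol Cl per gram of compound = (1.022 ÷ 143.318) ÷ 0.2992 = 0.023834 mol/g, so in the 3.614 g combustion sample mol Cl = 0.086134 mol
Divide by the smallest (0.043059 mol): C 1.000, H 1.000, Cl 2.000

CHCl2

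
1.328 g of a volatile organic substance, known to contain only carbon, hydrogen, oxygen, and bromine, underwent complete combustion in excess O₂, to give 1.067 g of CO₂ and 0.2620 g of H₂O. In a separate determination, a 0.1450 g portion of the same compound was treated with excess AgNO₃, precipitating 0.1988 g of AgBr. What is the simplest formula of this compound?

C5H6Br2O3

mol C = 1.067 g CO₂ ÷ 44.009 g/mol = 0.024245 mol
mol H = 2 × 0.2620 g H₂O ÷ 18.015 g/mol = 0.029087 mol
From the AgBr data: mol Br per gram of compound = (0.1988 ÷ 187.772) ÷ 0.1450 = 0.0073016 mol/g, so in the 1.328 g combustion sample mol Br = 0.0096965 mol
mass O = 1.328 − (0.29121 + 0.029320 + 0.77479) = 0.23268 g → mol O = 0.23268 ÷ 15.999 = 0.014544 mol
Divide by the smallest (0.0096965 mol): C 2.500, H 3.000, Br 1.000, O 1.500
Multiplying each by 2 gives whole numbers: C 5.00, H 6.00, Br 2.00, O 3.00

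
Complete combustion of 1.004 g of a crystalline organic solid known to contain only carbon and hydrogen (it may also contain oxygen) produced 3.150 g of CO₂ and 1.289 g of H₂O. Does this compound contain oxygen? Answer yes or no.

no

mol C = 3.150 g CO₂ ÷ 44.009 g/mol = 0.071576 mol
mol H = 2 × 1.289 g H₂O ÷ 18.015 g/mol = 0.14310 mol
C and H together account for 1.0040 g — essentially the entire 1.004 g sample — so the compound contains no oxygen.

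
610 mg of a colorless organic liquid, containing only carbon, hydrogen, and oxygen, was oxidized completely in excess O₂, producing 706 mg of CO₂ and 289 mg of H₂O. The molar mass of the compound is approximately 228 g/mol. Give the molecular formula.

mol C = 0.706 g CO₂ ÷ 44.009 g/mol = 0.01604 mol
mol H = 2 × 0.289 g H₂O ÷ 18.015 g/mol = 0.03208 mol
mass O = 0.610 − (0.1927 + 0.03234) = 0.3850 g → mol O = 0.3850 ÷ 15.999 = 0.02406 mol
Divide by the smallest (0.01604 mol): C 1.000, H 2.000, O 1.500
Multiplying each by 2 gives whole numbers: C 2.00, H 4.00, O 3.00
Empirical formula: C2H4O3
Empirical-formula mass = 76.05 g/mol; 228 ÷ 76.05 ≈ 3, so the molecular formula is C6H12O9.

C6H12O9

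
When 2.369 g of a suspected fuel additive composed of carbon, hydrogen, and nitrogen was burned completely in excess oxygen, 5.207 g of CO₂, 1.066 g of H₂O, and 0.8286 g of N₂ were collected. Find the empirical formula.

C2H2N

mol C = 5.207 g CO₂ ÷ 44.009 g/mol = 0.11832 mol
mol H = 2 × 1.066 g H₂O ÷ 18.015 g/mol = 0.11835 mol
mol N = 2 × 0.8286 g N₂ ÷ 28.014 g/mol = 0.059156 mol
Divide by the smallest (0.059156 mol): C 2.000, H 2.001, N 1.000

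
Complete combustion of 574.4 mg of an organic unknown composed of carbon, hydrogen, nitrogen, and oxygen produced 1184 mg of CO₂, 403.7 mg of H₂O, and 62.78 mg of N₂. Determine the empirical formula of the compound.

mol C = 1.184 g CO₂ ÷ 44.009 g/mol = 0.026904 mol
mol H = 2 × 0.4037 g H₂O ÷ 18.015 g/mol = 0.044818 mol
mol N = 2 × 0.06278 g N₂ ÷ 28.014 g/mol = 0.0044820 mol
mass O = 0.5744 − (0.32314 + 0.045177 + 0.062780) = 0.14330 g → mol O = 0.14330 ÷ 15.999 = 0.0089571 mol
Divide by the smallest (0.0044820 mol): C 6.003, H 10.000, N 1.000, O 1.998

C6H10NO2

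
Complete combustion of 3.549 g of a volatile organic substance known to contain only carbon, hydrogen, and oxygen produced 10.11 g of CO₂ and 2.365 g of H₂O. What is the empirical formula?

C7H8O

mol C = 10.11 g CO₂ ÷ 44.009 g/mol = 0.22973 mol
mol H = 2 × 2.365 g H₂O ÷ 18.015 g/mol = 0.26256 mol
mass O = 3.549 − (2.7592 + 0.26466) = 0.52510 g → mol O = 0.52510 ÷ 15.999 = 0.032821 mol
Divide by the smallest (0.032821 mol): C 6.999, H 8.000, O 1.000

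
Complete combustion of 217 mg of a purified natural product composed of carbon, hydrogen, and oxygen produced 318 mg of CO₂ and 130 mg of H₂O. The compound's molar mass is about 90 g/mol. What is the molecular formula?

C3H6O3

mol C = 0.318 g CO₂ ÷ 44.009 g/mol = 0.007226 mol
mol H = 2 × 0.130 g H₂O ÷ 18.015 g/mol = 0.01443 mol
mass O = 0.217 − (0.08679 + 0.01455) = 0.1157 g → mol O = 0.1157 ÷ 15.999 = 0.007229 mol
Divide by the smallest (0.007226 mol): C 1.000, H 1.997, O 1.000
Empirical formula: CH2O
Empirical-formula mass = 30.03 g/mol; 90 ÷ 30.03 ≈ 3, so the molecular formula is C3H6O3.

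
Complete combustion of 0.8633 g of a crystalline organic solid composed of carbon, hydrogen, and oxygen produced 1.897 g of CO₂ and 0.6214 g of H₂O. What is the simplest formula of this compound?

mol C = 1.897 g CO₂ ÷ 44.009 g/mol = 0.043105 mol
mol H = 2 × 0.6214 g H₂O ÷ 18.015 g/mol = 0.068987 mol
mass O = 0.8633 − (0.51773 + 0.069539) = 0.27603 g → mol O = 0.27603 ÷ 15.999 = 0.017253 mol
Divide by the smallest (0.017253 mol): C 2.498, H 3.999, O 1.000
Multiplying each by 2 gives whole numbers: C 5.00, H 8.00, O 2.00

C5H8O2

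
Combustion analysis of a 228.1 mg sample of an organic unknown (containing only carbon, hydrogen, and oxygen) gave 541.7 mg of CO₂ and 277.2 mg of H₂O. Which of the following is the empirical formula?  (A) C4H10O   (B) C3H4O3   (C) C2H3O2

mol C = 0.5417 g CO₂ ÷ 44.009 g/mol = 0.012309 mol
mol H = 2 × 0.2772 g H₂O ÷ 18.015 g/mol = 0.030774 mol
mass O = 0.2281 − (0.14784 + 0.031021) = 0.049238 g → mol O = 0.049238 ÷ 15.999 = 0.0030776 mol
Divide by the smallest (0.0030776 mol): C 4.000, H 10.000, O 1.000

(A) C4H10O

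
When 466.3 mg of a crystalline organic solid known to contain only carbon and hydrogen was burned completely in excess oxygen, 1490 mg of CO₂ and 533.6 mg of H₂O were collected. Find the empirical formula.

C4H7

mol C = 1.490 g CO₂ ÷ 44.009 g/mol = 0.033857 mol
mol H = 2 × 0.5336 g H₂O ÷ 18.015 g/mol = 0.059240 mol
Divide by the smallest (0.033857 mol): C 1.000, H 1.750
Multiplying each by 4 gives whole numbers: C 4.00, H 7.00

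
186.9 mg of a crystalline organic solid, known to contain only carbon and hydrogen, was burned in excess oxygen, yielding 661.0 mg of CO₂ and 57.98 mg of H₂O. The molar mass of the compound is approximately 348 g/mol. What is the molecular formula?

C28H12

mol C = 0.6610 g CO₂ ÷ 44.009 g/mol = 0.015020 mol
mol H = 2 × 0.05798 g H₂O ÷ 18.015 g/mol = 0.0064369 mol
Divide by the smallest (0.0064369 mol): C 2.333, H 1.000
Multiplying each by 3 gives whole numbers: C 7.00, H 3.00
Empirical formula: C7H3
Empirical-formula mass = 87.10 g/mol; 348 ÷ 87.10 ≈ 4, so the molecular formula is C28H12.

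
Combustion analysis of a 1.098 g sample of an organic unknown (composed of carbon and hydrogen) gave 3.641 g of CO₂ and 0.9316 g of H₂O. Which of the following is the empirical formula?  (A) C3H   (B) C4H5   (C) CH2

(B) C4H5

mol C = 3.641 g CO₂ ÷ 44.009 g/mol = 0.082733 mol
mol H = 2 × 0.9316 g H₂O ÷ 18.015 g/mol = 0.10342 mol
Divide by the smallest (0.082733 mol): C 1.000, H 1.250
Multiplying each by 4 gives whole numbers: C 4.00, H 5.00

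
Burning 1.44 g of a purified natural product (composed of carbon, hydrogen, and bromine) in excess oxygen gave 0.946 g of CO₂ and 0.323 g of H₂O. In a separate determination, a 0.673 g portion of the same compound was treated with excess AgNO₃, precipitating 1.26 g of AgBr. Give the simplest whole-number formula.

mol C = 0.946 g CO₂ ÷ 44.009 g/mol = 0.02150 mol
mol H = 2 × 0.323 g H₂O ÷ 18.015 g/mol = 0.03586 mol
From the AgBr data: mol Br per gram of compound = (1.26 ÷ 187.772) ÷ 0.673 = 0.009971 mol/g, so in the 1.44 g combustion sample mol Br = 0.01436 mol
Divide by the smallest (0.01436 mol): C 1.497, H 2.498, Br 1.000
Multiplying each by 2 gives whole numbers: C 2.99, H 5.00, Br 2.00

C3H5Br2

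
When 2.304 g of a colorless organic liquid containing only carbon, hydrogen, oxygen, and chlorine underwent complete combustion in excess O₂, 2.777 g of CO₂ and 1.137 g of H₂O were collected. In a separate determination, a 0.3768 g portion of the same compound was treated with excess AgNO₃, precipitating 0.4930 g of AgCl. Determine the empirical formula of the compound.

mol C = 2.777 g CO₂ ÷ 44.009 g/mol = 0.063101 mol
mol H = 2 × 1.137 g H₂O ÷ 18.015 g/mol = 0.12623 mol
From the AgCl data: mol Cl per gram of compound = (0.4930 ÷ 143.318) ÷ 0.3768 = 0.0091293 mol/g, so in the 2.304 g combustion sample mol Cl = 0.021034 mol
mass O = 2.304 − (0.75790 + 0.12724 + 0.74565) = 0.67321 g → mol O = 0.67321 ÷ 15.999 = 0.042078 mol
Divide by the smallest (0.021034 mol): C 3.000, H 6.001, Cl 1.000, O 2.001

C3H6ClO2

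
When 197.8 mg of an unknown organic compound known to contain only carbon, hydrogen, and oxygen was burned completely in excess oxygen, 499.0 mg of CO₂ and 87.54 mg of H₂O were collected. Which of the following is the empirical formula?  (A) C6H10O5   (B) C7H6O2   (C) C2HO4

mol C = 0.4990 g CO₂ ÷ 44.009 g/mol = 0.011339 mol
mol H = 2 × 0.08754 g H₂O ÷ 18.015 g/mol = 0.0097186 mol
mass O = 0.1978 − (0.13619 + 0.0097963) = 0.051816 g → mol O = 0.051816 ÷ 15.999 = 0.0032387 mol
Divide by the smallest (0.0032387 mol): C 3.501, H 3.001, O 1.000
Multiplying each by 2 gives whole numbers: C 7.00, H 6.00, O 2.00

(B) C7H6O2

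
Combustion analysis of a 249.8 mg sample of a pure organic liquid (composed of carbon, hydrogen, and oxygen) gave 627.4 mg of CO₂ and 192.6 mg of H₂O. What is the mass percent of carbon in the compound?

mol C = 0.6274 g CO₂ ÷ 44.009 g/mol = 0.014256 mol
mol H = 2 × 0.1926 g H₂O ÷ 18.015 g/mol = 0.021382 mol
mass O = 0.2498 − (0.17123 + 0.021553) = 0.057016 g → mol O = 0.057016 ÷ 15.999 = 0.0035637 mol
mass % C = 0.17123 g ÷ 0.2498 g × 100%

68.55%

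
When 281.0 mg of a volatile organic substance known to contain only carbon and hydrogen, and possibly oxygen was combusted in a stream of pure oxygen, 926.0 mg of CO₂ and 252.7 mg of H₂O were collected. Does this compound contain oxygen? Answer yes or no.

mol C = 0.9260 g CO₂ ÷ 44.009 g/mol = 0.021041 mol
mol H = 2 × 0.2527 g H₂O ÷ 18.015 g/mol = 0.028054 mol
C and H together account for 0.28100 g — essentially the entire 0.2810 g sample — so the compound contains no oxygen.

no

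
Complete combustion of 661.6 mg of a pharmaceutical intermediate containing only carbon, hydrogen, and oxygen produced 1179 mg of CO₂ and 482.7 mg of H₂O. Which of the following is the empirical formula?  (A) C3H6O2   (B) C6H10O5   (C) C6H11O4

(A) C3H6O2

mol C = 1.179 g CO₂ ÷ 44.009 g/mol = 0.026790 mol
mol H = 2 × 0.4827 g H₂O ÷ 18.015 g/mol = 0.053589 mol
mass O = 0.6616 − (0.32177 + 0.054017) = 0.28581 g → mol O = 0.28581 ÷ 15.999 = 0.017864 mol
Divide by the smallest (0.017864 mol): C 1.500, H 3.000, O 1.000
Multiplying each by 2 gives whole numbers: C 3.00, H 6.00, O 2.00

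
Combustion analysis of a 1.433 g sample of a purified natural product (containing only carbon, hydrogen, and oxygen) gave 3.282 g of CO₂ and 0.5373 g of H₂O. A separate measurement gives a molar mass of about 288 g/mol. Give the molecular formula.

mol C = 3.282 g CO₂ ÷ 44.009 g/mol = 0.074576 mol
mol H = 2 × 0.5373 g H₂O ÷ 18.015 g/mol = 0.059650 mol
mass O = 1.433 − (0.89573 + 0.060127) = 0.47714 g → mol O = 0.47714 ÷ 15.999 = 0.029823 mol
Divide by the smallest (0.029823 mol): C 2.501, H 2.000, O 1.000
Multiplying each by 2 gives whole numbers: C 5.00, H 4.00, O 2.00
Empirical formula: C5H4O2
Empirical-formula mass = 96.08 g/mol; 288 ÷ 96.08 ≈ 3, so the molecular formula is C15H12O6.

C15H12O6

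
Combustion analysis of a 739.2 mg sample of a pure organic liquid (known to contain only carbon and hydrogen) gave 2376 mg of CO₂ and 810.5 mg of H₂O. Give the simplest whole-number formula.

mol C = 2.376 g CO₂ ÷ 44.009 g/mol = 0.053989 mol
mol H = 2 × 0.8105 g H₂O ÷ 18.015 g/mol = 0.089981 mol
Divide by the smallest (0.053989 mol): C 1.000, H 1.667
Multiplying each by 3 gives whole numbers: C 3.00, H 5.00

C3H5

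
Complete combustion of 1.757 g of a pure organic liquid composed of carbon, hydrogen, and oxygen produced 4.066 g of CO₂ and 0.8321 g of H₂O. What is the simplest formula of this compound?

C8H8O3

mol C = 4.066 g CO₂ ÷ 44.009 g/mol = 0.092390 mol
mol H = 2 × 0.8321 g H₂O ÷ 18.015 g/mol = 0.092379 mol
mass O = 1.757 − (1.1097 + 0.093118) = 0.55418 g → mol O = 0.55418 ÷ 15.999 = 0.034639 mol
Divide by the smallest (0.034639 mol): C 2.667, H 2.667, O 1.000
Multiplying each by 3 gives whole numbers: C 8.00, H 8.00, O 3.00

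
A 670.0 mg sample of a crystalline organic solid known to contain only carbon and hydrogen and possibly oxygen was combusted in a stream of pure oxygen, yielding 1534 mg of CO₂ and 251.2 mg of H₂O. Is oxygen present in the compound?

mol C = 1.534 g CO₂ ÷ 44.009 g/mol = 0.034857 mol
mol H = 2 × 0.2512 g H₂O ÷ 18.015 g/mol = 0.027888 mol
C and H account for only 0.44677 g of the 0.6700 g sample; the remaining 0.22323 g must be oxygen.

yes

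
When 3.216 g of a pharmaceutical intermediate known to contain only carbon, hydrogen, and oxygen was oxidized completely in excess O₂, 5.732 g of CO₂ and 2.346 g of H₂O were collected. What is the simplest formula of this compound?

mol C = 5.732 g CO₂ ÷ 44.009 g/mol = 0.13025 mol
mol H = 2 × 2.346 g H₂O ÷ 18.015 g/mol = 0.26045 mol
mass O = 3.216 − (1.5644 + 0.26253) = 1.3891 g → mol O = 1.3891 ÷ 15.999 = 0.086823 mol
Divide by the smallest (0.086823 mol): C 1.500, H 3.000, O 1.000
Multiplying each by 2 gives whole numbers: C 3.00, H 6.00, O 2.00

C3H6O2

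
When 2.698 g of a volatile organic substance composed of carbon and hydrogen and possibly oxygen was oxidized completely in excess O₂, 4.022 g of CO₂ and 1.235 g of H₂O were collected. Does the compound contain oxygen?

mol C = 4.022 g CO₂ ÷ 44.009 g/mol = 0.091390 mol
mol H = 2 × 1.235 g H₂O ÷ 18.015 g/mol = 0.13711 mol
C and H account for only 1.2359 g of the 2.698 g sample; the remaining 1.4621 g must be oxygen.

yes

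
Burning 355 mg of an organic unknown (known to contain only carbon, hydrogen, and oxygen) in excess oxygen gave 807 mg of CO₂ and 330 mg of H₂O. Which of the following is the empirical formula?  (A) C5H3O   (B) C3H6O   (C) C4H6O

mol C = 0.807 g CO₂ ÷ 44.009 g/mol = 0.01834 mol
mol H = 2 × 0.330 g H₂O ÷ 18.015 g/mol = 0.03664 mol
mass O = 0.355 − (0.2202 + 0.03693) = 0.09782 g → mol O = 0.09782 ÷ 15.999 = 0.006114 mol
Divide by the smallest (0.006114 mol): C 2.999, H 5.992, O 1.000

(B) C3H6O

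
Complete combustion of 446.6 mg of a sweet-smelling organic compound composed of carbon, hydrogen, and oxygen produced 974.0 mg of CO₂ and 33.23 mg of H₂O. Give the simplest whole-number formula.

mol C = 0.9740 g CO₂ ÷ 44.009 g/mol = 0.022132 mol
mol H = 2 × 0.03323 g H₂O ÷ 18.015 g/mol = 0.0036891 mol
mass O = 0.4466 − (0.26583 + 0.0037187) = 0.17706 g → mol O = 0.17706 ÷ 15.999 = 0.011067 mol
Divide by the smallest (0.0036891 mol): C 5.999, H 1.000, O 3.000

C6HO3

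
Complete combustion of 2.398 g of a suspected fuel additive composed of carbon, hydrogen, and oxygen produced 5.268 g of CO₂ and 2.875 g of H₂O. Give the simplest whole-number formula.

mol C = 5.268 g CO₂ ÷ 44.009 g/mol = 0.11970 mol
mol H = 2 × 2.875 g H₂O ÷ 18.015 g/mol = 0.31918 mol
mass O = 2.398 − (1.4378 + 0.32173) = 0.63852 g → mol O = 0.63852 ÷ 15.999 = 0.039910 mol
Divide by the smallest (0.039910 mol): C 2.999, H 7.997, O 1.000

C3H8O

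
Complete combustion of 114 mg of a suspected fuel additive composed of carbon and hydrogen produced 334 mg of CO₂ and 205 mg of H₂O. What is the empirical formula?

CH3

mol C = 0.334 g CO₂ ÷ 44.009 g/mol = 0.007589 mol
mol H = 2 × 0.205 g H₂O ÷ 18.015 g/mol = 0.02276 mol
Divide by the smallest (0.007589 mol): C 1.000, H 2.999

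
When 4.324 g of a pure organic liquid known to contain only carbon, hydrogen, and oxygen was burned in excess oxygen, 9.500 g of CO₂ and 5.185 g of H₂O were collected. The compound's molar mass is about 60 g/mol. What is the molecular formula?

C3H8O

mol C = 9.500 g CO₂ ÷ 44.009 g/mol = 0.21586 mol
mol H = 2 × 5.185 g H₂O ÷ 18.015 g/mol = 0.57563 mol
mass O = 4.324 − (2.5928 + 0.58024) = 1.1510 g → mol O = 1.1510 ÷ 15.999 = 0.071943 mol
Divide by the smallest (0.071943 mol): C 3.001, H 8.001, O 1.000
Empirical formula: C3H8O
Empirical-formula mass = 60.10 g/mol; 60 ÷ 60.10 ≈ 1, so the molecular formula is C3H8O.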